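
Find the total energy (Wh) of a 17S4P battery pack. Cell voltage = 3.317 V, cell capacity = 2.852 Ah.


V_pack = 17 * 3.317 = 56.389 V
C_pack = 4 * 2.852 = 11.408 Ah
E = V_pack * C_pack = 56.389 * 11.408 = 643.3 Wh

643.3 Wh


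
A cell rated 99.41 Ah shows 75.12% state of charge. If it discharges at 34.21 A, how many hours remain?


Step 1: remaining = SOC/100 * C_total = 75.12/100 * 99.41 = 74.677 Ah
Step 2: t = remaining / I = 74.677 / 34.21 = 2.183 hr

2.183 hr


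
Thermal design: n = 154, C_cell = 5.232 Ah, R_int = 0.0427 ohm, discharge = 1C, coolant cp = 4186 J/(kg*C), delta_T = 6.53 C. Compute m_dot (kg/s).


Step 1: I = 1 * 5.232 = 5.232 A
Step 2: Q_cell = I^2 * R = 5.232^2 * 0.0427 = 1.1689 W
Step 3: Q_total = 154 * 1.1689 = 180.01 W
Step 4: m_dot = Q_total / (cp * dT) = 180.01 / (4186 * 6.53) = 0.006585 kg/s

0.006585 kg/s


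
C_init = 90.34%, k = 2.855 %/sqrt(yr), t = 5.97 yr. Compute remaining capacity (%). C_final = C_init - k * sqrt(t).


Step 1: sqrt(5.97 yr) = 2.4434
Step 2: drop = 2.855 * 2.4434 = 6.9759
Step 3: C_final = 90.34 - 6.9759 = 83.36%

83.36%


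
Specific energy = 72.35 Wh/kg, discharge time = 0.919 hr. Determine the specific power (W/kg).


P_specific = E / t = 72.35 / 0.919 = 78.73 W/kg

78.73 W/kg


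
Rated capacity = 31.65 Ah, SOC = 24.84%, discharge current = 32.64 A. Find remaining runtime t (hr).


Step 1: remaining = SOC/100 * C_total = 24.84/100 * 31.65 = 7.8619 Ah
Step 2: t = remaining / I = 7.8619 / 32.64 = 0.2409 hr

0.2409 hr


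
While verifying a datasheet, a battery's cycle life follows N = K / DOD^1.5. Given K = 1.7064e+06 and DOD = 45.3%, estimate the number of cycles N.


Step 1: DOD^1.5 = 45.3^1.5 = 304.89
Step 2: N = 1.7064e+06 / 304.89 = 5597 cycles

5597 cycles


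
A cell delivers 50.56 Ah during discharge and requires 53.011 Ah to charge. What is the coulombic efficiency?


eta_c = Q_dis / Q_chg * 100 = 50.56 / 53.011 * 100 = 95.38%

95.38%


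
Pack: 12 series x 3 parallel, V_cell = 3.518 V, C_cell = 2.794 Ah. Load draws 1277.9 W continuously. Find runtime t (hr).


Step 1: E_pack = Ns * V_cell * Np * C_cell = 12 * 3.518 * 3 * 2.794 = 353.85 Wh
Step 2: t = E_pack / P = 353.85 / 1277.9 = 0.2769 hr

0.2769 hr


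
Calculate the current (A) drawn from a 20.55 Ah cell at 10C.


At 10C: I = 10 * 20.55 Ah = 205.5 A

205.5 A


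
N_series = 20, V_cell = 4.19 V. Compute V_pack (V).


V_pack = n * V_cell = 20 * 4.19 = 83.8 V

83.8 V


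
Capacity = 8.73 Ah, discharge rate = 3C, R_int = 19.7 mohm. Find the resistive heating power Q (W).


Convert: R = 19.7 mohm = 0.0197 ohm
Step 1: I = C_rate * capacity = 3 * 8.73 = 26.19 A
Step 2: Q = I^2 * R = 26.19^2 * 0.0197 = 685.92 * 0.0197 = 13.51 W

13.51 W


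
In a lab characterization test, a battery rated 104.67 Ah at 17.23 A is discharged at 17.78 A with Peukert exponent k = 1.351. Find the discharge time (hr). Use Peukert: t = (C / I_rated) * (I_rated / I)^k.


t_rated = C / I_rated = 104.67 / 17.23 = 6.0749 hr
(I_rated/I)^k = (0.96907)^1.351 = 0.95844
t = t_rated * (I_rated/I)^k = 6.0749 * 0.95844 = 5.822 hr

5.822 hr


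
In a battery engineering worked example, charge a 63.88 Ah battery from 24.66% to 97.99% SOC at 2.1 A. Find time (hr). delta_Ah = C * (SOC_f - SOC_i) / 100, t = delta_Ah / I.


Step 1: dSOC = 97.99% - 24.66% = 73.33%
Step 2: delta_Ah = 63.88 * 73.33 / 100 = 46.843 Ah
Step 3: t = 46.843 / 2.1 = 22.31 hr

22.31 hr


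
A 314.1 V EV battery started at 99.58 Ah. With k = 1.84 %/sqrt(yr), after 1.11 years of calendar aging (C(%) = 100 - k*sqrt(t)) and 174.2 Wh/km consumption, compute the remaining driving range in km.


Step 1: capacity retention = 100 - 1.84 * sqrt(1.11) = 100 - 1.84 * 1.0536 = 98.061%
Step 2: C_now = 99.58 * 98.061/100 = 97.649 Ah
Step 3: E_pack = V * C_now = 314.1 * 97.649 = 30672 Wh
Step 4: range = E_pack / consumption = 30672 / 174.2 = 176.1 km

176.1 km


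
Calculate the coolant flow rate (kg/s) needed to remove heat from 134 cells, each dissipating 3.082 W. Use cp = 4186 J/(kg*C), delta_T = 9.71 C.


Step 1: Total heat Q = 134 * 3.082 W = 412.99 W
Step 2: denom = cp * dT = 4186 * 9.71 = 40646
Step 3: m_dot = 412.99 / 40646 = 0.01016 kg/s

0.01016 kg/s


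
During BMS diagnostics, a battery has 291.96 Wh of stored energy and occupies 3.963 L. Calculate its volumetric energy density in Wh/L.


ED = E / V = 291.96 / 3.963 = 73.67 Wh/L

73.67 Wh/L


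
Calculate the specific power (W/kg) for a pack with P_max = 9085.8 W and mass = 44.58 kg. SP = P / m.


Specific power = 9085.8 W / 44.58 kg = 203.8 W/kg

203.8 W/kg


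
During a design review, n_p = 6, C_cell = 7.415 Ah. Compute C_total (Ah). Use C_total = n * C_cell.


Parallel capacities add: 6 * 7.415 Ah = 44.49 Ah

44.49 Ah


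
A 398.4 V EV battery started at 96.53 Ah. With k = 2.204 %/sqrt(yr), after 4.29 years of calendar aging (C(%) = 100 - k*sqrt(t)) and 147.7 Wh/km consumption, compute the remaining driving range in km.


Step 1: capacity retention = 100 - 2.204 * sqrt(4.29) = 100 - 2.204 * 2.0712 = 95.435%
Step 2: C_now = 96.53 * 95.435/100 = 92.123 Ah
Step 3: E_pack = V * C_now = 398.4 * 92.123 = 36702 Wh
Step 4: range = E_pack / consumption = 36702 / 147.7 = 248.5 km

248.5 km


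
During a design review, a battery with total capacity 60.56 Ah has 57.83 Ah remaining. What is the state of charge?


SOC = (remaining / total) * 100 = (57.83 / 60.56) * 100 = 95.49%

95.49%


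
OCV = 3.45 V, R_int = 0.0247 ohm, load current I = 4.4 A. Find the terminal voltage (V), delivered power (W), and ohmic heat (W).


Step 1: V_terminal = OCV - I*R = 3.45 - 4.4 * 0.0247 = 3.3413 V
Step 2: P_out = V_terminal * I = 3.3413 * 4.4 = 14.70 W
Step 3: Q = I^2 * R = 4.4^2 * 0.0247 = 0.4782 W

V=3.3413 V, P=14.70 W, Q=0.4782 W


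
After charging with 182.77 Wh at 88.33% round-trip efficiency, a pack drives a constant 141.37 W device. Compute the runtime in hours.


Step 1: E_discharge = eta/100 * E_charge = 88.33/100 * 182.77 = 161.44 Wh
Step 2: t = E_discharge / P = 161.44 / 141.37 = 1.142 hr

1.142 hr


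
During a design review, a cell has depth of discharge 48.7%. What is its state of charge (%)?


SOC = 100 - DOD = 100 - 48.7 = 51.3%

51.3%


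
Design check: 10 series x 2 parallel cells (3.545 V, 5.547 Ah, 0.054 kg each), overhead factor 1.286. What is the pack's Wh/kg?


Step 1: V_pack = 10 * 3.545 = 35.45 V
Step 2: C_pack = 2 * 5.547 = 11.094 Ah
Step 3: E_pack = V_pack * C_pack = 35.45 * 11.094 = 393.28 Wh
Step 4: m_pack = 10 * 2 * 0.054 * 1.286 = 1.3889 kg
Step 5: ED = E_pack / m_pack = 393.28 / 1.3889 = 283.2 Wh/kg

283.2 Wh/kg


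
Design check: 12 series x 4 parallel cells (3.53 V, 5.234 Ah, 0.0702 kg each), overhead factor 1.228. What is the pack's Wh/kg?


Step 1: V_pack = 12 * 3.53 = 42.36 V
Step 2: C_pack = 4 * 5.234 = 20.936 Ah
Step 3: E_pack = V_pack * C_pack = 42.36 * 20.936 = 886.85 Wh
Step 4: m_pack = 12 * 4 * 0.0702 * 1.228 = 4.1379 kg
Step 5: ED = E_pack / m_pack = 886.85 / 4.1379 = 214.3 Wh/kg

214.3 Wh/kg


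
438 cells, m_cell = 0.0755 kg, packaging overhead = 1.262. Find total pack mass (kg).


m_pack = n * m_cell * overhead = 438 * 0.0755 * 1.262 = 41.73 kg

41.73 kg


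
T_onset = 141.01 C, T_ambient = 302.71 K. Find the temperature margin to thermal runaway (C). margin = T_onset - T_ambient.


Convert: T_ambient = 302.71 K = 29.56 C
margin = 141.01 - 29.56 = 111.45 C

111.45 C


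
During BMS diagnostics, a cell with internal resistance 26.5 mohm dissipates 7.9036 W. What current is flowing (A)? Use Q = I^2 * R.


Convert: R = 26.5 mohm = 0.0265 ohm
I = sqrt(Q / R) = sqrt(7.9036 / 0.0265) = sqrt(298.25) = 17.27 A

17.27 A


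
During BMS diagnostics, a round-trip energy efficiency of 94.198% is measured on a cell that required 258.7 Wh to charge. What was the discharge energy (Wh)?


E_dis = eta/100 * E_chg = 94.198/100 * 258.7 = 243.7 Wh

243.7 Wh


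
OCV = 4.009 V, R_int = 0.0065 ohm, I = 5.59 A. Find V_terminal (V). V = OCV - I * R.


V = OCV - I*R = 4.009 - 5.59 * 0.0065 = 3.973 V

3.973 V


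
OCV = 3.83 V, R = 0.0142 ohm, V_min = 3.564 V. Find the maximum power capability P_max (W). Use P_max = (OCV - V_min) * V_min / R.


dV = OCV - V_min = 0.266 V (so I_max = dV / R)
P_max = dV * V_min / R = 0.266 * 3.564 / 0.0142 = 66.76 W

66.76 W


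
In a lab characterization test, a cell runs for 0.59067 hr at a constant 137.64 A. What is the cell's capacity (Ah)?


C = I * t = 137.64 * 0.59067 = 81.30 Ah

81.30 Ah


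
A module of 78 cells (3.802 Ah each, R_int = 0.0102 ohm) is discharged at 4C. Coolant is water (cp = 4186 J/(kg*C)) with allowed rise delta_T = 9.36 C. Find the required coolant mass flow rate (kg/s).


Step 1: I = 4 * 3.802 = 15.208 A
Step 2: Q_cell = I^2 * R = 15.208^2 * 0.0102 = 2.3591 W
Step 3: Q_total = 78 * 2.3591 = 184.01 W
Step 4: m_dot = Q_total / (cp * dT) = 184.01 / (4186 * 9.36) = 0.004696 kg/s

0.004696 kg/s


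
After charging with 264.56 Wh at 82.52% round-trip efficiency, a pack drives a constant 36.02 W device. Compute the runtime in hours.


Step 1: E_discharge = eta/100 * E_charge = 82.52/100 * 264.56 = 218.31 Wh
Step 2: t = E_discharge / P = 218.31 / 36.02 = 6.061 hr

6.061 hr


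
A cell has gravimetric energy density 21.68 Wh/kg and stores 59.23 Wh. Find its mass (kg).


m = E / ED = 59.23 / 21.68 = 2.732 kg

2.732 kg


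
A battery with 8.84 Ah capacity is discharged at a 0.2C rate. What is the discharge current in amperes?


I = C_rate * capacity = 0.2 * 8.84 = 1.768 A

1.768 A


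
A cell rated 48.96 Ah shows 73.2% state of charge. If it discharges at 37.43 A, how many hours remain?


Step 1: remaining = SOC/100 * C_total = 73.2/100 * 48.96 = 35.839 Ah
Step 2: t = remaining / I = 35.839 / 37.43 = 0.9575 hr

0.9575 hr


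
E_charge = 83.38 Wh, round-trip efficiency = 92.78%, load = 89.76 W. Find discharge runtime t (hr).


Step 1: E_discharge = eta/100 * E_charge = 92.78/100 * 83.38 = 77.36 Wh
Step 2: t = E_discharge / P = 77.36 / 89.76 = 0.8619 hr

0.8619 hr


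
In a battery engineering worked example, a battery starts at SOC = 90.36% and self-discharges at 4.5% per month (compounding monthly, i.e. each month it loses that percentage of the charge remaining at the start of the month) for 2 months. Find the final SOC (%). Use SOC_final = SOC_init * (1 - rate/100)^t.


Monthly retention factor = 1 - 4.5/100 = 0.955
Over 2 months: factor^2 = 0.91203
SOC_final = 90.36 * 0.91203 = 82.41%

82.41%


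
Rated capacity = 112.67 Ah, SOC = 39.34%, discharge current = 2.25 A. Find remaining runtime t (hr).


Step 1: remaining = SOC/100 * C_total = 39.34/100 * 112.67 = 44.324 Ah
Step 2: t = remaining / I = 44.324 / 2.25 = 19.70 hr

19.70 hr


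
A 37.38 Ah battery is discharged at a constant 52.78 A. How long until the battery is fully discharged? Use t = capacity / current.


t = capacity / current = 37.38 / 52.78 = 0.7082 hr

0.7082 hr


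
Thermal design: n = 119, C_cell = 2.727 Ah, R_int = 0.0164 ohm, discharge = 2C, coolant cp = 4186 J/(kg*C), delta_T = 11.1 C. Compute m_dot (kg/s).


Step 1: I = 2 * 2.727 = 5.454 A
Step 2: Q_cell = I^2 * R = 5.454^2 * 0.0164 = 0.48784 W
Step 3: Q_total = 119 * 0.48784 = 58.053 W
Step 4: m_dot = Q_total / (cp * dT) = 58.053 / (4186 * 11.1) = 0.001249 kg/s

0.001249 kg/s


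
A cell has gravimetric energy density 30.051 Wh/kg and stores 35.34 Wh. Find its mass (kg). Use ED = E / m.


m = E / ED = 35.34 / 30.051 = 1.176 kg

1.176 kg


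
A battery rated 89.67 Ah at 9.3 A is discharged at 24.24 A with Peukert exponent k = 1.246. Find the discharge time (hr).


Step 1: t_rated = C / I_rated = 89.67 / 9.3 = 9.6419 hr
Step 2: ratio = 9.3 / 24.24 = 0.38366
Step 3: ratio^k = 0.38366^1.246 = 0.30311
Step 4: t = t_rated * ratio^k = 9.6419 * 0.30311 = 2.923 hr

2.923 hr


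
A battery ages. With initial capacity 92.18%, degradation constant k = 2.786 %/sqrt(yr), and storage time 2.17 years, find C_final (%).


sqrt(t) = sqrt(2.17) = 1.4731
C_final = 92.18 - 2.786 * 1.4731 = 88.08%

88.08%


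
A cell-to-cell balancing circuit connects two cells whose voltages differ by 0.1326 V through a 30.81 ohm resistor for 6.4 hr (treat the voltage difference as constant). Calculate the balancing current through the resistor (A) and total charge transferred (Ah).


I_bal = dV / R = 0.1326 / 30.81 = 0.0043038 A
Q = I_bal * t = 0.0043038 * 6.4 = 0.02754 Ah

I=0.0043038 A, Q=0.02754 Ah


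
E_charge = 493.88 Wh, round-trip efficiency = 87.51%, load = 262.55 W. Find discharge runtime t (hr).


Step 1: E_discharge = eta/100 * E_charge = 87.51/100 * 493.88 = 432.19 Wh
Step 2: t = E_discharge / P = 432.19 / 262.55 = 1.646 hr

1.646 hr


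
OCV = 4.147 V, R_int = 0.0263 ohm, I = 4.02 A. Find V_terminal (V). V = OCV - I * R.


V = OCV - I*R = 4.147 - 4.02 * 0.0263 = 4.041 V

4.041 V


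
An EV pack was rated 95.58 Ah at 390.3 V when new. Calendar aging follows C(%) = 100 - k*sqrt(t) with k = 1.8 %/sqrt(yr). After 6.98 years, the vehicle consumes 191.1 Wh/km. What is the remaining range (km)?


Step 1: capacity retention = 100 - 1.8 * sqrt(6.98) = 100 - 1.8 * 2.642 = 95.244%
Step 2: C_now = 95.58 * 95.244/100 = 91.034 Ah
Step 3: E_pack = V * C_now = 390.3 * 91.034 = 35531 Wh
Step 4: range = E_pack / consumption = 35531 / 191.1 = 185.9 km

185.9 km


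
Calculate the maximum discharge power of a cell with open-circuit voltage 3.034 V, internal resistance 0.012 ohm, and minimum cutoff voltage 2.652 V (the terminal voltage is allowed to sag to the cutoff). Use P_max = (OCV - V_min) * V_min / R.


P_max = (OCV - V_min) * V_min / R = (3.034 - 2.652) * 2.652 / 0.012 = 0.382 * 2.652 / 0.012 = 84.42 W

84.42 W


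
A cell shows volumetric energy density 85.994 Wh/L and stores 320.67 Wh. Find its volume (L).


V = E / ED = 320.67 / 85.994 = 3.729 L

3.729 L


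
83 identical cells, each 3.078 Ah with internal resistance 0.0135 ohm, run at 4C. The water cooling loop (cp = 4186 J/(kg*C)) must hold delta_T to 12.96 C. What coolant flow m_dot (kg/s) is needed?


Step 1: I = 4 * 3.078 = 12.312 A
Step 2: Q_cell = I^2 * R = 12.312^2 * 0.0135 = 2.0464 W
Step 3: Q_total = 83 * 2.0464 = 169.85 W
Step 4: m_dot = Q_total / (cp * dT) = 169.85 / (4186 * 12.96) = 0.003131 kg/s

0.003131 kg/s


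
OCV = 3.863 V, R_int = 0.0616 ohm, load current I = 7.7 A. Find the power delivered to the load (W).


Step 1: V_terminal = OCV - I*R = 3.863 - 7.7 * 0.0616 = 3.3887 V
Step 2: P_out = V_terminal * I = 3.3887 * 7.7 = 26.09 W

26.09 W


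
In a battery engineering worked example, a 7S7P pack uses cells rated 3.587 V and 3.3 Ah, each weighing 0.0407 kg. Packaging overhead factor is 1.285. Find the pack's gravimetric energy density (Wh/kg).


Step 1: V_pack = 7 * 3.587 = 25.109 V
Step 2: C_pack = 7 * 3.3 = 23.1 Ah
Step 3: E_pack = V_pack * C_pack = 25.109 * 23.1 = 580.02 Wh
Step 4: m_pack = 7 * 7 * 0.0407 * 1.285 = 2.5627 kg
Step 5: ED = E_pack / m_pack = 580.02 / 2.5627 = 226.3 Wh/kg

226.3 Wh/kg


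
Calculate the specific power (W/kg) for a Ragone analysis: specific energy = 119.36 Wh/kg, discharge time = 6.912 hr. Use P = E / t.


P_specific = E / t = 119.36 / 6.912 = 17.27 W/kg

17.27 W/kg


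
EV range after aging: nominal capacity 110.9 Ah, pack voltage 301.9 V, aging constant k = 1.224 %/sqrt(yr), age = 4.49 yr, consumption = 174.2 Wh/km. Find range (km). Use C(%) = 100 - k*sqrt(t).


Step 1: capacity retention = 100 - 1.224 * sqrt(4.49) = 100 - 1.224 * 2.119 = 97.406%
Step 2: C_now = 110.9 * 97.406/100 = 108.02 Ah
Step 3: E_pack = V * C_now = 301.9 * 108.02 = 32611 Wh
Step 4: range = E_pack / consumption = 32611 / 174.2 = 187.2 km

187.2 km


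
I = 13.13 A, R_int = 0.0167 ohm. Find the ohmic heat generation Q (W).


Q = I^2 * R = 13.13^2 * 0.0167 = 2.879 W

2.879 W


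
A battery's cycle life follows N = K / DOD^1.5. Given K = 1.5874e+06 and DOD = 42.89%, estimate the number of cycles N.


DOD^1.5 = 280.89
N = K / DOD^1.5 = 1.5874e+06 / 280.89 = 5651

5651 cycles


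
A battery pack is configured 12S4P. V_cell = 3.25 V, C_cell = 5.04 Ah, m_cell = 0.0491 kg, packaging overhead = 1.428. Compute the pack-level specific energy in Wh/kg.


Step 1: V_pack = 12 * 3.25 = 39 V
Step 2: C_pack = 4 * 5.04 = 20.16 Ah
Step 3: E_pack = V_pack * C_pack = 39 * 20.16 = 786.24 Wh
Step 4: m_pack = 12 * 4 * 0.0491 * 1.428 = 3.3655 kg
Step 5: ED = E_pack / m_pack = 786.24 / 3.3655 = 233.6 Wh/kg

233.6 Wh/kg


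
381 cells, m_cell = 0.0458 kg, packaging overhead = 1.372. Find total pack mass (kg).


m_pack = n * m_cell * overhead = 381 * 0.0458 * 1.372 = 23.94 kg

23.94 kg


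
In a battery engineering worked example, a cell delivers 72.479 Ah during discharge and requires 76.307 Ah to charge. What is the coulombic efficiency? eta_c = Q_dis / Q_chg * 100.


eta_c = Q_dis / Q_chg * 100 = 72.479 / 76.307 * 100 = 94.98%

94.98%


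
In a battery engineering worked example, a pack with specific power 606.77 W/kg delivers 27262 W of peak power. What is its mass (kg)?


m = P / SP = 27262 / 606.77 = 44.93 kg

44.93 kg


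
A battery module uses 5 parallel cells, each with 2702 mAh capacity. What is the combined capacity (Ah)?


Convert: C_cell = 2702 mAh = 2.702 Ah
C_total = 5 * 2.702 = 13.51 Ah

13.51 Ah


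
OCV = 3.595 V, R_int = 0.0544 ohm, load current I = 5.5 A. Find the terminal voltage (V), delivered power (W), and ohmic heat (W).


Step 1: V_terminal = OCV - I*R = 3.595 - 5.5 * 0.0544 = 3.2958 V
Step 2: P_out = V_terminal * I = 3.2958 * 5.5 = 18.13 W
Step 3: Q = I^2 * R = 5.5^2 * 0.0544 = 1.646 W

V=3.2958 V, P=18.13 W, Q=1.646 W


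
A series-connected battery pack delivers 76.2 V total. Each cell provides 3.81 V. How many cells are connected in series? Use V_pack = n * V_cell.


Rearranging: n = V_pack / V_cell = 76.2 / 3.81 = 20 cells

20


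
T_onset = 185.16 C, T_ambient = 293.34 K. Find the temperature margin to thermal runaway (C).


Convert: T_ambient = 293.34 K = 20.19 C
margin = 185.16 - 20.19 = 164.97 C

164.97 C


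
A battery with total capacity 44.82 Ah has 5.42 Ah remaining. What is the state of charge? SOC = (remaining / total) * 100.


SOC = (remaining / total) * 100 = (5.42 / 44.82) * 100 = 12.09%

12.09%


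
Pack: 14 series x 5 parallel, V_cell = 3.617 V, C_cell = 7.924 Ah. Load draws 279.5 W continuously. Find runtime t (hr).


Step 1: E_pack = Ns * V_cell * Np * C_cell = 14 * 3.617 * 5 * 7.924 = 2006.3 Wh
Step 2: t = E_pack / P = 2006.3 / 279.5 = 7.178 hr

7.178 hr


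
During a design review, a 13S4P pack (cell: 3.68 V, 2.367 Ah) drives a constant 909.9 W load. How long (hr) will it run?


Step 1: E_pack = Ns * V_cell * Np * C_cell = 13 * 3.68 * 4 * 2.367 = 452.95 Wh
Step 2: t = E_pack / P = 452.95 / 909.9 = 0.4978 hr

0.4978 hr


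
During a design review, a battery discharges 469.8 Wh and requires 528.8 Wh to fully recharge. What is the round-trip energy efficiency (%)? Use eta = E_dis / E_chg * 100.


eta_e = E_dis / E_chg * 100 = 469.8 / 528.8 * 100 = 88.84%

88.84%


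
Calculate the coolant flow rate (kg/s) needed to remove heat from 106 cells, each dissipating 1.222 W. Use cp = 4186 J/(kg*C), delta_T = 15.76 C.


Q_total = 106 * 1.222 = 129.53 W
m_dot = Q_total / (cp * dT) = 129.53 / (4186 * 15.76) = 0.001963 kg/s

0.001963 kg/s


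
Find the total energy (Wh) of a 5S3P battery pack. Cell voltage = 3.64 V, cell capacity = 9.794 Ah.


V_pack = 5 * 3.64 = 18.2 V
C_pack = 3 * 9.794 = 29.382 Ah
E = V_pack * C_pack = 18.2 * 29.382 = 534.8 Wh

534.8 Wh


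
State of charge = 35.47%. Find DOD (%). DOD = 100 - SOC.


Complement of SOC: DOD = 100% - 35.47% = 64.53%

64.53%


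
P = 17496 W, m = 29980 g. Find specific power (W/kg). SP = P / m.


Convert: m = 29980 g = 29.98 kg
SP = P / m = 17496 / 29.98 = 583.6 W/kg

583.6 W/kg


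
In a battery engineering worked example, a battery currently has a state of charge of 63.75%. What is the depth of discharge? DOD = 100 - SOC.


Complement of SOC: DOD = 100% - 63.75% = 36.25%

36.25%


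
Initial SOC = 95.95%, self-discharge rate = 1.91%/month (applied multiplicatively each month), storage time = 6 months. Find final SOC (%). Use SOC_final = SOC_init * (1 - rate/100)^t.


Monthly retention factor = 1 - 1.91/100 = 0.9809
Over 6 months: factor^6 = 0.89073
SOC_final = 95.95 * 0.89073 = 85.47%

85.47%


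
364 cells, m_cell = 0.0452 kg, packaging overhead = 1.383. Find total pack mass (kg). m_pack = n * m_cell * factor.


Cell mass sum = 364 * 0.0452 = 16.453 kg
With overhead 1.383: m_pack = 16.453 * 1.383 = 22.75 kg

22.75 kg


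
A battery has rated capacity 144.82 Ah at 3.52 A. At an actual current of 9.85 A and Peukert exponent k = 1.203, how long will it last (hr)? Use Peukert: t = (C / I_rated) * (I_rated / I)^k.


t_rated = C / I_rated = 144.82 / 3.52 = 41.142 hr
(I_rated/I)^k = (0.35736)^1.203 = 0.28999
t = t_rated * (I_rated/I)^k = 41.142 * 0.28999 = 11.93 hr

11.93 hr


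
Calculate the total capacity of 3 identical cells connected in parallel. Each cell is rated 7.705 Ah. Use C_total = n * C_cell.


Parallel capacities add: 3 * 7.705 Ah = 23.115 Ah

23.115 Ah


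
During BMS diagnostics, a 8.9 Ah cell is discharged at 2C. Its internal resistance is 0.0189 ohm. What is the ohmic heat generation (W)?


Step 1: I = C_rate * capacity = 2 * 8.9 = 17.8 A
Step 2: Q = I^2 * R = 17.8^2 * 0.0189 = 316.84 * 0.0189 = 5.988 W

5.988 W


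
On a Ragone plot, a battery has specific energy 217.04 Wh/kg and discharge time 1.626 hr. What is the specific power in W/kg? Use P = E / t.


P_specific = E / t = 217.04 / 1.626 = 133.5 W/kg

133.5 W/kg


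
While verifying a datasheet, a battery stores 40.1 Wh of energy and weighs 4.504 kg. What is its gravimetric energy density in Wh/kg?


Specific energy = 40.1 Wh / 4.504 kg = 8.903 Wh/kg

8.903 Wh/kg


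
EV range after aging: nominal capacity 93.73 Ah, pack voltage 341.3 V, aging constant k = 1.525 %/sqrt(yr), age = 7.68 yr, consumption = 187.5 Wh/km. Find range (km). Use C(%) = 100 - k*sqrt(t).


Step 1: capacity retention = 100 - 1.525 * sqrt(7.68) = 100 - 1.525 * 2.7713 = 95.774%
Step 2: C_now = 93.73 * 95.774/100 = 89.769 Ah
Step 3: E_pack = V * C_now = 341.3 * 89.769 = 30638 Wh
Step 4: range = E_pack / consumption = 30638 / 187.5 = 163.4 km

163.4 km


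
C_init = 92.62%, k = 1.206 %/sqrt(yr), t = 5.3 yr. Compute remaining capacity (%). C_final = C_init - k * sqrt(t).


sqrt(t) = sqrt(5.3) = 2.3022
C_final = 92.62 - 1.206 * 2.3022 = 89.84%

89.84%


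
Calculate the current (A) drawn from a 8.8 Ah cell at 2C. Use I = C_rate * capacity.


At 2C: I = 2 * 8.8 Ah = 17.6 A

17.6 A


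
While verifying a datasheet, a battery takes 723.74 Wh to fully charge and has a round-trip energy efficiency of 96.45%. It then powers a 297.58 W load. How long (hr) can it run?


Step 1: E_discharge = eta/100 * E_charge = 96.45/100 * 723.74 = 698.05 Wh
Step 2: t = E_discharge / P = 698.05 / 297.58 = 2.346 hr

2.346 hr


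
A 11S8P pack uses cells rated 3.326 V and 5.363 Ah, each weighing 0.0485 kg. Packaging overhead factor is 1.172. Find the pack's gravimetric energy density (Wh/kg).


Step 1: V_pack = 11 * 3.326 = 36.586 V
Step 2: C_pack = 8 * 5.363 = 42.904 Ah
Step 3: E_pack = V_pack * C_pack = 36.586 * 42.904 = 1569.7 Wh
Step 4: m_pack = 11 * 8 * 0.0485 * 1.172 = 5.0021 kg
Step 5: ED = E_pack / m_pack = 1569.7 / 5.0021 = 313.8 Wh/kg

313.8 Wh/kg


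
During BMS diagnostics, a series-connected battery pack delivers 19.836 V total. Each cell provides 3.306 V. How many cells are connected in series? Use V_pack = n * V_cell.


n = V_pack / V_cell = 19.836 / 3.306 = 6

6


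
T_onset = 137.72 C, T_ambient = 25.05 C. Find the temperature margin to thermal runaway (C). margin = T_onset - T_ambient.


Safety margin = 137.72 C - 25.05 C = 112.67 C

112.67 C


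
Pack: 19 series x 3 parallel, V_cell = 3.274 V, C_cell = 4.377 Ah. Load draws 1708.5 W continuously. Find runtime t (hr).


Step 1: E_pack = Ns * V_cell * Np * C_cell = 19 * 3.274 * 3 * 4.377 = 816.83 Wh
Step 2: t = E_pack / P = 816.83 / 1708.5 = 0.4781 hr

0.4781 hr


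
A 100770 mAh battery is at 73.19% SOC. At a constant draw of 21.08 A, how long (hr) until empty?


Convert: C_total = 100770 mAh = 100.77 Ah
Step 1: remaining = SOC/100 * C_total = 73.19/100 * 100.77 = 73.754 Ah
Step 2: t = remaining / I = 73.754 / 21.08 = 3.499 hr

3.499 hr


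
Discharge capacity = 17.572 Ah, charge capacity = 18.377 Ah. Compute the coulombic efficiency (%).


Coulombic efficiency = 17.572/18.377 * 100% = 95.62%

95.62%


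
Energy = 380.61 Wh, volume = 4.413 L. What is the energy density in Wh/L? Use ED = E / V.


ED = E / V = 380.61 / 4.413 = 86.25 Wh/L

86.25 Wh/L


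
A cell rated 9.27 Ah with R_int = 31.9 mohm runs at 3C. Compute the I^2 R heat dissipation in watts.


Convert: R = 31.9 mohm = 0.0319 ohm
Step 1: I = C_rate * capacity = 3 * 9.27 = 27.81 A
Step 2: Q = I^2 * R = 27.81^2 * 0.0319 = 773.4 * 0.0319 = 24.67 W

24.67 W


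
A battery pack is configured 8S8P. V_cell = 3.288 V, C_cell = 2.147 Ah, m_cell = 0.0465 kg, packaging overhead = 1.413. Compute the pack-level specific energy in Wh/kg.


Step 1: V_pack = 8 * 3.288 = 26.304 V
Step 2: C_pack = 8 * 2.147 = 17.176 Ah
Step 3: E_pack = V_pack * C_pack = 26.304 * 17.176 = 451.8 Wh
Step 4: m_pack = 8 * 8 * 0.0465 * 1.413 = 4.2051 kg
Step 5: ED = E_pack / m_pack = 451.8 / 4.2051 = 107.4 Wh/kg

107.4 Wh/kg


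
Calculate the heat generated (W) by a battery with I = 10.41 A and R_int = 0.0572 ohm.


Q = I^2 * R = 10.41^2 * 0.0572 = 6.199 W

6.199 W


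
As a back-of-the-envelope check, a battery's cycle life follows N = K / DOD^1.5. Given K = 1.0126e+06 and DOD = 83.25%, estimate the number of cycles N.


DOD^1.5 = 759.58
N = K / DOD^1.5 = 1.0126e+06 / 759.58 = 1333

1333 cycles


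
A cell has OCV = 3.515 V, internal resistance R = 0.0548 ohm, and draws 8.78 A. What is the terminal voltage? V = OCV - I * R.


V = OCV - I*R = 3.515 - 8.78 * 0.0548 = 3.034 V

3.034 V


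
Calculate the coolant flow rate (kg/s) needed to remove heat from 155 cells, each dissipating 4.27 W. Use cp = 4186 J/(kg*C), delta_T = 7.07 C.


Step 1: Total heat Q = 155 * 4.27 W = 661.85 W
Step 2: denom = cp * dT = 4186 * 7.07 = 29595
Step 3: m_dot = 661.85 / 29595 = 0.02236 kg/s

0.02236 kg/s


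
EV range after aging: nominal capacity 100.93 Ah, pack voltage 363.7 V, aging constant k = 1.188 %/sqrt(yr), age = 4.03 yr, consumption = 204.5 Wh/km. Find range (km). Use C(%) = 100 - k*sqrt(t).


Step 1: capacity retention = 100 - 1.188 * sqrt(4.03) = 100 - 1.188 * 2.0075 = 97.615%
Step 2: C_now = 100.93 * 97.615/100 = 98.523 Ah
Step 3: E_pack = V * C_now = 363.7 * 98.523 = 35833 Wh
Step 4: range = E_pack / consumption = 35833 / 204.5 = 175.2 km

175.2 km


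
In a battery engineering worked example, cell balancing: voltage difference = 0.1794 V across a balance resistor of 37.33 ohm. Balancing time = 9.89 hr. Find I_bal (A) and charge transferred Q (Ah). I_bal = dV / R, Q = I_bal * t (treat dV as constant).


I_bal = dV / R = 0.1794 / 37.33 = 0.0048058 A
Q = I_bal * t = 0.0048058 * 9.89 = 0.04753 Ah

I=0.0048058 A, Q=0.04753 Ah


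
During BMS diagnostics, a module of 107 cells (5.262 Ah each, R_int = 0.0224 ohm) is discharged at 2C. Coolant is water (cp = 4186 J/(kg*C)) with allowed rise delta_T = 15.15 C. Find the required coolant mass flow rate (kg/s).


Step 1: I = 2 * 5.262 = 10.524 A
Step 2: Q_cell = I^2 * R = 10.524^2 * 0.0224 = 2.4809 W
Step 3: Q_total = 107 * 2.4809 = 265.46 W
Step 4: m_dot = Q_total / (cp * dT) = 265.46 / (4186 * 15.15) = 0.004186 kg/s

0.004186 kg/s


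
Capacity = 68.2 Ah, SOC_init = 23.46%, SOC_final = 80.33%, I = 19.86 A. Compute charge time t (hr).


Step 1: dSOC = 80.33% - 23.46% = 56.87%
Step 2: delta_Ah = 68.2 * 56.87 / 100 = 38.785 Ah
Step 3: t = 38.785 / 19.86 = 1.953 hr

1.953 hr


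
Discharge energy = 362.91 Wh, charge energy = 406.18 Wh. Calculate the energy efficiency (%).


eta_e = E_dis / E_chg * 100 = 362.91 / 406.18 * 100 = 89.35%

89.35%


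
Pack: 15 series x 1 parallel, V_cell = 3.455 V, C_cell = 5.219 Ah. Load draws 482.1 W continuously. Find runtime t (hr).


Step 1: E_pack = Ns * V_cell * Np * C_cell = 15 * 3.455 * 1 * 5.219 = 270.47 Wh
Step 2: t = E_pack / P = 270.47 / 482.1 = 0.5610 hr

0.5610 hr


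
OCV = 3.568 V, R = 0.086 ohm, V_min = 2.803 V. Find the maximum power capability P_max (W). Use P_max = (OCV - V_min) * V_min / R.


P_max = (OCV - V_min) * V_min / R = (3.568 - 2.803) * 2.803 / 0.086 = 0.765 * 2.803 / 0.086 = 24.93 W

24.93 W


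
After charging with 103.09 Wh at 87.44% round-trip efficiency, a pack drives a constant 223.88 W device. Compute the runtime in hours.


Step 1: E_discharge = eta/100 * E_charge = 87.44/100 * 103.09 = 90.142 Wh
Step 2: t = E_discharge / P = 90.142 / 223.88 = 0.4026 hr

0.4026 hr


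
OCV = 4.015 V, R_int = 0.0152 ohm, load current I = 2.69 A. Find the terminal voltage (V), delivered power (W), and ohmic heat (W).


Step 1: V_terminal = OCV - I*R = 4.015 - 2.69 * 0.0152 = 3.9741 V
Step 2: P_out = V_terminal * I = 3.9741 * 2.69 = 10.69 W
Step 3: Q = I^2 * R = 2.69^2 * 0.0152 = 0.1100 W

V=3.9741 V, P=10.69 W, Q=0.1100 W


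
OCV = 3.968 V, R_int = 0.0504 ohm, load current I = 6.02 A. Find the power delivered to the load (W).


Step 1: V_terminal = OCV - I*R = 3.968 - 6.02 * 0.0504 = 3.6646 V
Step 2: P_out = V_terminal * I = 3.6646 * 6.02 = 22.06 W

22.06 W


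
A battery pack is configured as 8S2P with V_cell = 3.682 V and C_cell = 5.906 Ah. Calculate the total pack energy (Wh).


V_pack = 8 * 3.682 = 29.456 V
C_pack = 2 * 5.906 = 11.812 Ah
E = V_pack * C_pack = 29.456 * 11.812 = 347.9 Wh

347.9 Wh


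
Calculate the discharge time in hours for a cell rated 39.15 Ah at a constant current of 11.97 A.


Runtime = 39.15 Ah / 11.97 A = 3.271 hr

3.271 hr


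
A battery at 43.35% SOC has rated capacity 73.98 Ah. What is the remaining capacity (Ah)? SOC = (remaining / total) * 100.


remaining = SOC / 100 * total = 43.35 / 100 * 73.98 = 32.07 Ah

32.07 Ah


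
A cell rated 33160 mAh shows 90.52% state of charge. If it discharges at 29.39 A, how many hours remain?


Convert: C_total = 33160 mAh = 33.16 Ah
Step 1: remaining = SOC/100 * C_total = 90.52/100 * 33.16 = 30.016 Ah
Step 2: t = remaining / I = 30.016 / 29.39 = 1.021 hr

1.021 hr


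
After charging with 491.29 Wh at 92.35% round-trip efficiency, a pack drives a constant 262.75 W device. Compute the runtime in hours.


Step 1: E_discharge = eta/100 * E_charge = 92.35/100 * 491.29 = 453.71 Wh
Step 2: t = E_discharge / P = 453.71 / 262.75 = 1.727 hr

1.727 hr


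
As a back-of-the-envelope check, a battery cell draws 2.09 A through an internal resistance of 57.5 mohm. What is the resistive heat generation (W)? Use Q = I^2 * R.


Convert: R = 57.5 mohm = 0.0575 ohm
Q = I^2 * R = 2.09^2 * 0.0575 = 0.2512 W

0.2512 W


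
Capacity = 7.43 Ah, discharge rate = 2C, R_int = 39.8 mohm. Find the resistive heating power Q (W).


Convert: R = 39.8 mohm = 0.0398 ohm
Step 1: I = C_rate * capacity = 2 * 7.43 = 14.86 A
Step 2: Q = I^2 * R = 14.86^2 * 0.0398 = 220.82 * 0.0398 = 8.789 W

8.789 W


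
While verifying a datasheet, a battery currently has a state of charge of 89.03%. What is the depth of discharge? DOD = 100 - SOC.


DOD = 100 - SOC = 100 - 89.03 = 10.97%

10.97%


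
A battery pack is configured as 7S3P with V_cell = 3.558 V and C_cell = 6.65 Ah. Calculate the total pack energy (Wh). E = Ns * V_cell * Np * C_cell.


E = Ns * Vcell * Np * Ccell = 7 * 3.558 * 3 * 6.65 = 496.9 Wh

496.9 Wh


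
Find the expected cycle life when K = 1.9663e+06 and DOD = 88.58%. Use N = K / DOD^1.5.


DOD^1.5 = 833.69
N = K / DOD^1.5 = 1.9663e+06 / 833.69 = 2359

2359 cycles


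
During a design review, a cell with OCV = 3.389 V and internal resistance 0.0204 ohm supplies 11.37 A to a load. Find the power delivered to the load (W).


Step 1: V_terminal = OCV - I*R = 3.389 - 11.37 * 0.0204 = 3.1571 V
Step 2: P_out = V_terminal * I = 3.1571 * 11.37 = 35.90 W

35.90 W


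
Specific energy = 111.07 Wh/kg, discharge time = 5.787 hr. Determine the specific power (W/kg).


P_specific = E / t = 111.07 / 5.787 = 19.19 W/kg

19.19 W/kg


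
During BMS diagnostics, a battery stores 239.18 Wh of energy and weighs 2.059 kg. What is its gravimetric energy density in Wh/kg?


ED = E / m = 239.18 / 2.059 = 116.2 Wh/kg

116.2 Wh/kg


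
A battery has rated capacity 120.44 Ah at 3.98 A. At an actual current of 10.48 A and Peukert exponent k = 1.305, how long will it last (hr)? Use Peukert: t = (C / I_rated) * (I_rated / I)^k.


t_rated = C / I_rated = 120.44 / 3.98 = 30.261 hr
(I_rated/I)^k = (0.37977)^1.305 = 0.28267
t = t_rated * (I_rated/I)^k = 30.261 * 0.28267 = 8.554 hr

8.554 hr


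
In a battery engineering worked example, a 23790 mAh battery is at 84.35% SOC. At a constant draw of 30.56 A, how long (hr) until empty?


Convert: C_total = 23790 mAh = 23.79 Ah
Step 1: remaining = SOC/100 * C_total = 84.35/100 * 23.79 = 20.067 Ah
Step 2: t = remaining / I = 20.067 / 30.56 = 0.6566 hr

0.6566 hr


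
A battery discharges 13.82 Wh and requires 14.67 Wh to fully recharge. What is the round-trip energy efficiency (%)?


Round-trip efficiency = 13.82/14.67 * 100% = 94.21%

94.21%


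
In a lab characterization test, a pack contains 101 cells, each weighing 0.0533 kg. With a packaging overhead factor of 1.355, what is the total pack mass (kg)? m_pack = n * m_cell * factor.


m_pack = n * m_cell * overhead = 101 * 0.0533 * 1.355 = 7.294 kg

7.294 kg


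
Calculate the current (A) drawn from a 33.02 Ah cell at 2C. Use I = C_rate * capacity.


I = C_rate * capacity = 2 * 33.02 = 66.04 A

66.04 A


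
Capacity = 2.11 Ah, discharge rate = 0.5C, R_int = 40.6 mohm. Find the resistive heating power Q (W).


Convert: R = 40.6 mohm = 0.0406 ohm
Step 1: I = C_rate * capacity = 0.5 * 2.11 = 1.055 A
Step 2: Q = I^2 * R = 1.055^2 * 0.0406 = 1.113 * 0.0406 = 0.04519 W

0.04519 W


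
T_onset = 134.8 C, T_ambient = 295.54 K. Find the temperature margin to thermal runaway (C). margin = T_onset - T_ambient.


Convert: T_ambient = 295.54 K = 22.39 C
margin = 134.8 - 22.39 = 112.41 C

112.41 C


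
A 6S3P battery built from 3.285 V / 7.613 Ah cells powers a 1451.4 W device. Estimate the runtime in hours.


Step 1: E_pack = Ns * V_cell * Np * C_cell = 6 * 3.285 * 3 * 7.613 = 450.16 Wh
Step 2: t = E_pack / P = 450.16 / 1451.4 = 0.3102 hr

0.3102 hr


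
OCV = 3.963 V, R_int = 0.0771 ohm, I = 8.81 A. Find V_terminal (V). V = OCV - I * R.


IR drop = 8.81 * 0.0771 = 0.67925 V
V = 3.963 - 0.67925 = 3.284 V

3.284 V


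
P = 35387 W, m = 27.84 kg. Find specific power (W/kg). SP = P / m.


Specific power = 35387 W / 27.84 kg = 1271 W/kg

1271 W/kg


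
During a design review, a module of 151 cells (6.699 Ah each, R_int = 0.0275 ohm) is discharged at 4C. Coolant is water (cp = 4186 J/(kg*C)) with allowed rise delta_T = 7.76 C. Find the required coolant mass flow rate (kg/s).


Step 1: I = 4 * 6.699 = 26.796 A
Step 2: Q_cell = I^2 * R = 26.796^2 * 0.0275 = 19.746 W
Step 3: Q_total = 151 * 19.746 = 2981.6 W
Step 4: m_dot = Q_total / (cp * dT) = 2981.6 / (4186 * 7.76) = 0.09179 kg/s

0.09179 kg/s


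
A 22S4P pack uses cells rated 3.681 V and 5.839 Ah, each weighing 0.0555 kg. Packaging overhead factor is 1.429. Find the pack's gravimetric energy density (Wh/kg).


Step 1: V_pack = 22 * 3.681 = 80.982 V
Step 2: C_pack = 4 * 5.839 = 23.356 Ah
Step 3: E_pack = V_pack * C_pack = 80.982 * 23.356 = 1891.4 Wh
Step 4: m_pack = 22 * 4 * 0.0555 * 1.429 = 6.9792 kg
Step 5: ED = E_pack / m_pack = 1891.4 / 6.9792 = 271.0 Wh/kg

271.0 Wh/kg


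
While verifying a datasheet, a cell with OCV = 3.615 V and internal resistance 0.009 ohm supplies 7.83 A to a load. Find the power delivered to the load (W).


Step 1: V_terminal = OCV - I*R = 3.615 - 7.83 * 0.009 = 3.5445 V
Step 2: P_out = V_terminal * I = 3.5445 * 7.83 = 27.75 W

27.75 W


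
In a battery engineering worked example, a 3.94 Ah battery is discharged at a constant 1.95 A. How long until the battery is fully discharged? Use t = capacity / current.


Runtime = 3.94 Ah / 1.95 A = 2.021 hr

2.021 hr


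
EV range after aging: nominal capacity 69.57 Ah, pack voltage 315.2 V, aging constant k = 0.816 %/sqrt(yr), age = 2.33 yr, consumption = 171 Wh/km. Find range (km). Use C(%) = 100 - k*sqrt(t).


Step 1: capacity retention = 100 - 0.816 * sqrt(2.33) = 100 - 0.816 * 1.5264 = 98.754%
Step 2: C_now = 69.57 * 98.754/100 = 68.703 Ah
Step 3: E_pack = V * C_now = 315.2 * 68.703 = 21655 Wh
Step 4: range = E_pack / consumption = 21655 / 171 = 126.6 km

126.6 km


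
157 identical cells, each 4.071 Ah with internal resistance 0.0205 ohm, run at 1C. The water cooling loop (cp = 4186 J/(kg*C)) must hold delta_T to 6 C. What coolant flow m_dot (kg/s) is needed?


Step 1: I = 1 * 4.071 = 4.071 A
Step 2: Q_cell = I^2 * R = 4.071^2 * 0.0205 = 0.33975 W
Step 3: Q_total = 157 * 0.33975 = 53.341 W
Step 4: m_dot = Q_total / (cp * dT) = 53.341 / (4186 * 6) = 0.002124 kg/s

0.002124 kg/s


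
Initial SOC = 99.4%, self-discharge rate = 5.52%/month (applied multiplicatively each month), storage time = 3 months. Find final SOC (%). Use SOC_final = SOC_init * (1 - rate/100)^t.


decay = (1 - 5.52/100)^3 = 0.84337
SOC_final = 99.4 * 0.84337 = 83.83%

83.83%


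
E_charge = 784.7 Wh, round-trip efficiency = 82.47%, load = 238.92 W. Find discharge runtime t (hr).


Step 1: E_discharge = eta/100 * E_charge = 82.47/100 * 784.7 = 647.14 Wh
Step 2: t = E_discharge / P = 647.14 / 238.92 = 2.709 hr

2.709 hr


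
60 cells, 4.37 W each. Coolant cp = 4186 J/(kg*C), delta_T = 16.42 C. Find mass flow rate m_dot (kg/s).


Step 1: Total heat Q = 60 * 4.37 W = 262.2 W
Step 2: denom = cp * dT = 4186 * 16.42 = 68734
Step 3: m_dot = 262.2 / 68734 = 0.003815 kg/s

0.003815 kg/s


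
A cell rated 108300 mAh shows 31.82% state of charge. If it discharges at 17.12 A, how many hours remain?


Convert: C_total = 108300 mAh = 108.3 Ah
Step 1: remaining = SOC/100 * C_total = 31.82/100 * 108.3 = 34.461 Ah
Step 2: t = remaining / I = 34.461 / 17.12 = 2.013 hr

2.013 hr


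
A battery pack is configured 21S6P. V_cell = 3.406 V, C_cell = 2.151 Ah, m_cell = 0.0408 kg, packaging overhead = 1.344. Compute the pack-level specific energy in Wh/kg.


Step 1: V_pack = 21 * 3.406 = 71.526 V
Step 2: C_pack = 6 * 2.151 = 12.906 Ah
Step 3: E_pack = V_pack * C_pack = 71.526 * 12.906 = 923.11 Wh
Step 4: m_pack = 21 * 6 * 0.0408 * 1.344 = 6.9092 kg
Step 5: ED = E_pack / m_pack = 923.11 / 6.9092 = 133.6 Wh/kg

133.6 Wh/kg


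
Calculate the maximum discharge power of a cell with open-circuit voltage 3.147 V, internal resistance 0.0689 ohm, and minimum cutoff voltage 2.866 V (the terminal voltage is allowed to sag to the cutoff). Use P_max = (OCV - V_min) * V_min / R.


P_max = (OCV - V_min) * V_min / R = (3.147 - 2.866) * 2.866 / 0.0689 = 0.281 * 2.866 / 0.0689 = 11.69 W

11.69 W


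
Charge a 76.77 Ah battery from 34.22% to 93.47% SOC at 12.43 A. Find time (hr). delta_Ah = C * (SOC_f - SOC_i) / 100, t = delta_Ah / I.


Step 1: dSOC = 93.47% - 34.22% = 59.25%
Step 2: delta_Ah = 76.77 * 59.25 / 100 = 45.486 Ah
Step 3: t = 45.486 / 12.43 = 3.659 hr

3.659 hr


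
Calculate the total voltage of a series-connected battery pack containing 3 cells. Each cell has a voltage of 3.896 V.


Series voltages add: 3 * 3.896 V = 11.688 V

11.688 V


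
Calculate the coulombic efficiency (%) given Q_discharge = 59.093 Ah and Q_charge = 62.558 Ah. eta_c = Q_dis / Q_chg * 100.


eta_c = Q_dis / Q_chg * 100 = 59.093 / 62.558 * 100 = 94.46%

94.46%
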